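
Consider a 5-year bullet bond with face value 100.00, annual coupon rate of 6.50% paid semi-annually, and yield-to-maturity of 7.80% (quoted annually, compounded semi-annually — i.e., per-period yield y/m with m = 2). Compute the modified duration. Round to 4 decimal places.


Answer: Modified duration = 4.1641

Derivation:
Coupon per period c = face * coupon_rate / m = 3.250000
Periods per year m = 2; per-period yield y/m = 0.039000
Number of cashflows N = 10
Cashflows (t years, CF_t, discount factor 1/(1+y/m)^(m*t), PV):
  t = 0.5000: CF_t = 3.250000, DF = 0.962464, PV = 3.128008
  t = 1.0000: CF_t = 3.250000, DF = 0.926337, PV = 3.010595
  t = 1.5000: CF_t = 3.250000, DF = 0.891566, PV = 2.897589
  t = 2.0000: CF_t = 3.250000, DF = 0.858100, PV = 2.788824
  t = 2.5000: CF_t = 3.250000, DF = 0.825890, PV = 2.684143
  t = 3.0000: CF_t = 3.250000, DF = 0.794889, PV = 2.583391
  t = 3.5000: CF_t = 3.250000, DF = 0.765052, PV = 2.486420
  t = 4.0000: CF_t = 3.250000, DF = 0.736335, PV = 2.393090
  t = 4.5000: CF_t = 3.250000, DF = 0.708696, PV = 2.303262
  t = 5.0000: CF_t = 103.250000, DF = 0.682094, PV = 70.426253
Price P = sum_t PV_t = 94.701574
First compute Macaulay numerator sum_t t * PV_t:
  t * PV_t at t = 0.5000: 1.564004
  t * PV_t at t = 1.0000: 3.010595
  t * PV_t at t = 1.5000: 4.346383
  t * PV_t at t = 2.0000: 5.577649
  t * PV_t at t = 2.5000: 6.710357
  t * PV_t at t = 3.0000: 7.750172
  t * PV_t at t = 3.5000: 8.702471
  t * PV_t at t = 4.0000: 9.572359
  t * PV_t at t = 4.5000: 10.364681
  t * PV_t at t = 5.0000: 352.131267
Macaulay duration D = 409.729936 / 94.701574 = 4.326538
Modified duration = D / (1 + y/m) = 4.326538 / (1 + 0.039000) = 4.164136


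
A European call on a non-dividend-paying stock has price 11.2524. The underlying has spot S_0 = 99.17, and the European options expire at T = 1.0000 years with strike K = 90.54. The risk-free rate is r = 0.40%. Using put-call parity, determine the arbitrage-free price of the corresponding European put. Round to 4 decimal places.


Put-call parity: C - P = S_0 * exp(-qT) - K * exp(-rT).
S_0 * exp(-qT) = 99.1700 * 1.00000000 = 99.17000000
K * exp(-rT) = 90.5400 * 0.99600799 = 90.17856336
P = C - S*exp(-qT) + K*exp(-rT)
P = 11.2524 - 99.17000000 + 90.17856336 = 2.2610

Answer: Put price = 2.2610


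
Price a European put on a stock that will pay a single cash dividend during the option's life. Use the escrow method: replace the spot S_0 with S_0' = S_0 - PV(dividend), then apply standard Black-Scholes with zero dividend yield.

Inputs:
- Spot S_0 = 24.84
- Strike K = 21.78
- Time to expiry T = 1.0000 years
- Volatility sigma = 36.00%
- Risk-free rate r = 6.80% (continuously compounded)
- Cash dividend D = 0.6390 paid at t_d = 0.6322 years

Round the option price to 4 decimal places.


PV(D) = D * exp(-r * t_d) = 0.6390 * 0.95792135 = 0.61211174
S_0' = S_0 - PV(D) = 24.8400 - 0.61211174 = 24.22788826
d1 = (ln(S_0'/K) + (r + sigma^2/2)*T) / (sigma*sqrt(T)) = 0.66475628
d2 = d1 - sigma*sqrt(T) = 0.30475628
exp(-rT) = 0.93426047
N(-d1) = 0.25310320; N(-d2) = 0.38027589
P = K * exp(-rT) * N(-d2) - S_0' * N(-d1) = 21.7800 * 0.93426047 * 0.38027589 - 24.22788826 * 0.25310320 = 1.6058

Answer: Price = 1.6058


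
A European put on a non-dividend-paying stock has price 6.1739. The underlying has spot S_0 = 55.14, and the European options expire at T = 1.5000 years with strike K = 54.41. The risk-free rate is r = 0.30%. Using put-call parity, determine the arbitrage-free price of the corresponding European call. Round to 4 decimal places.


Put-call parity: C - P = S_0 * exp(-qT) - K * exp(-rT).
S_0 * exp(-qT) = 55.1400 * 1.00000000 = 55.14000000
K * exp(-rT) = 54.4100 * 0.99551011 = 54.16570508
C = P + S*exp(-qT) - K*exp(-rT)
C = 6.1739 + 55.14000000 - 54.16570508 = 7.1482

Answer: Call price = 7.1482


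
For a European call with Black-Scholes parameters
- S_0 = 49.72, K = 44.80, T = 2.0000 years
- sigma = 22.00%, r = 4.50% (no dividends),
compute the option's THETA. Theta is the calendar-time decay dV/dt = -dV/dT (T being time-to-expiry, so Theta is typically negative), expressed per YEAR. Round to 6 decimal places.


d1 = 0.7797431271; d2 = 0.4686161434
phi(d1) = 0.2943639932; exp(-qT) = 1.0000000000; exp(-rT) = 0.9139311853
Theta = -S*exp(-qT)*phi(d1)*sigma/(2*sqrt(T)) - r*K*exp(-rT)*N(d2) + q*S*exp(-qT)*N(d1)
N(d1) = 0.7822289559; N(d2) = 0.6803279820; sqrt(T) = 1.4142135624
Term 1 = -49.7200 * 1.0000000000 * 0.2943639932 * 0.2200 / (2 * 1.4142135624) = -1.1383963458
Term 2 = -0.0450 * 44.8000 * 0.9139311853 * 0.6803279820 = -1.2534942853
Term 3 = 0 (no dividend yield, q = 0)
Theta = -1.1383963458 + (-1.2534942853) + (0.0000000000) = -2.391891

Answer: Theta = -2.391891


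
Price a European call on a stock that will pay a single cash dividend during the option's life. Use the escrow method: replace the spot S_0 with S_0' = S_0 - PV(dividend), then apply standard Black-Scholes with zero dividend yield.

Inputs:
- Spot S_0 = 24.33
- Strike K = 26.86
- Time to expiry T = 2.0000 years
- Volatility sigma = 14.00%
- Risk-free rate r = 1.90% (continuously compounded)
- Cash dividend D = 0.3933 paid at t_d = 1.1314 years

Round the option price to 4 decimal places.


PV(D) = D * exp(-r * t_d) = 0.3933 * 0.97873281 = 0.38493561
S_0' = S_0 - PV(D) = 24.3300 - 0.38493561 = 23.94506439
d1 = (ln(S_0'/K) + (r + sigma^2/2)*T) / (sigma*sqrt(T)) = -0.28928733
d2 = d1 - sigma*sqrt(T) = -0.48727722
exp(-rT) = 0.96271294
N(d1) = 0.38618076; N(d2) = 0.31303094
C = S_0' * N(d1) - K * exp(-rT) * N(d2) = 23.94506439 * 0.38618076 - 26.8600 * 0.96271294 * 0.31303094 = 1.1526

Answer: Price = 1.1526


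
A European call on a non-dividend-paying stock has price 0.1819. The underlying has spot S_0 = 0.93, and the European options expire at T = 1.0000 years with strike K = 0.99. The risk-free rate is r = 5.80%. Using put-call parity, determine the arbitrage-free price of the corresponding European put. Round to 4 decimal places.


Answer: Put price = 0.1861

Derivation:
Put-call parity: C - P = S_0 * exp(-qT) - K * exp(-rT).
S_0 * exp(-qT) = 0.9300 * 1.00000000 = 0.93000000
K * exp(-rT) = 0.9900 * 0.94364995 = 0.93421345
P = C - S*exp(-qT) + K*exp(-rT)
P = 0.1819 - 0.93000000 + 0.93421345 = 0.1861


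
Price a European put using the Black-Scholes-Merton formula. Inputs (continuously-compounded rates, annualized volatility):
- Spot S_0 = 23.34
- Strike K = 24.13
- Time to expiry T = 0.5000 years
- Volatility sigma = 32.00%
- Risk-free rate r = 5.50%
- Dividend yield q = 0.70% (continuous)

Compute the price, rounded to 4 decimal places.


Answer: Price = 2.2151

Derivation:
d1 = (ln(S/K) + (r - q + 0.5*sigma^2) * T) / (sigma * sqrt(T)) = 0.07209284
d2 = d1 - sigma * sqrt(T) = -0.15418133
exp(-rT) = 0.97287468; exp(-qT) = 0.99650612
P = K * exp(-rT) * N(-d2) - S_0 * exp(-qT) * N(-d1)
N(-d1) = 0.47126401; N(-d2) = 0.56126662
P = 24.1300 * 0.97287468 * 0.56126662 - 23.3400 * 0.99650612 * 0.47126401 = 2.2151


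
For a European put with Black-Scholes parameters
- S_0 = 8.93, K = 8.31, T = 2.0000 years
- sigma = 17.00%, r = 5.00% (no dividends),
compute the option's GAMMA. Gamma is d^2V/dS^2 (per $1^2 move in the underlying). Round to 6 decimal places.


d1 = 0.8354540908; d2 = 0.5950377852
phi(d1) = 0.2814134603; exp(-qT) = 1.0000000000; exp(-rT) = 0.9048374180
Gamma = exp(-qT) * phi(d1) / (S * sigma * sqrt(T)) = 1.0000000000 * 0.2814134603 / (8.9300 * 0.1700 * 1.4142135624) = 0.131078

Answer: Gamma = 0.131078


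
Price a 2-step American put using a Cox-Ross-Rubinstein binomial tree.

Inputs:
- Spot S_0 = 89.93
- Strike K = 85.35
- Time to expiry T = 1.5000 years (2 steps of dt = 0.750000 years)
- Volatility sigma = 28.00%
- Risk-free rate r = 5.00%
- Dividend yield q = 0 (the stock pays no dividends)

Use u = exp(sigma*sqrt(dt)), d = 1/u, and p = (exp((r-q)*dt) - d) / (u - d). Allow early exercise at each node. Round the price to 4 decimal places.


dt = T/N = 0.750000
u = exp(sigma*sqrt(dt)) = 1.274415; d = 1/u = 0.784674
p = (exp((r-q)*dt) - d) / (u - d) = 0.517698
Discount per step: exp(-r*dt) = 0.963194
Stock lattice S(k, i) with i counting down-moves:
  k=0: S(0,0) = 89.9300
  k=1: S(1,0) = 114.6081; S(1,1) = 70.5657
  k=2: S(2,0) = 146.0583; S(2,1) = 89.9300; S(2,2) = 55.3711
Terminal payoffs V(N, i) = max(K - S_T, 0):
  V(2,0) = 0.000000; V(2,1) = 0.000000; V(2,2) = 29.978924
Backward induction: V(k, i) = exp(-r*dt) * [p * V(k+1, i) + (1-p) * V(k+1, i+1)]; then take max(V_cont, immediate exercise) for American.
  V(1,0) = exp(-r*dt) * [p*0.000000 + (1-p)*0.000000] = 0.000000; exercise = 0.000000; V(1,0) = max -> 0.000000
  V(1,1) = exp(-r*dt) * [p*0.000000 + (1-p)*29.978924] = 13.926714; exercise = 14.784280; V(1,1) = max -> 14.784280
  V(0,0) = exp(-r*dt) * [p*0.000000 + (1-p)*14.784280] = 6.868040; exercise = 0.000000; V(0,0) = max -> 6.868040

Answer: Price = V(0,0) = 6.8680


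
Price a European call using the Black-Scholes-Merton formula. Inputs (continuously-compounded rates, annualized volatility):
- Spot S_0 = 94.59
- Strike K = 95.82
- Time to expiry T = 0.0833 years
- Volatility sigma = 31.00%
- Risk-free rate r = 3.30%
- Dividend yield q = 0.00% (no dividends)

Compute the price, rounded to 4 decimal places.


d1 = (ln(S/K) + (r - q + 0.5*sigma^2) * T) / (sigma * sqrt(T)) = -0.06894052
d2 = d1 - sigma * sqrt(T) = -0.15841191
exp(-rT) = 0.99725487; exp(-qT) = 1.00000000
C = S_0 * exp(-qT) * N(d1) - K * exp(-rT) * N(d2)
N(d1) = 0.47251848; N(d2) = 0.43706611
C = 94.5900 * 1.00000000 * 0.47251848 - 95.8200 * 0.99725487 * 0.43706611 = 2.9308

Answer: Price = 2.9308


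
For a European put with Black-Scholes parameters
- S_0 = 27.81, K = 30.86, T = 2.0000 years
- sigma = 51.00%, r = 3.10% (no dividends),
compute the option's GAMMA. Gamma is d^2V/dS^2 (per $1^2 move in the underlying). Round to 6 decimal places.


d1 = 0.3023017660; d2 = -0.4189471508
phi(d1) = 0.3811235371; exp(-qT) = 1.0000000000; exp(-rT) = 0.9398828868
Gamma = exp(-qT) * phi(d1) / (S * sigma * sqrt(T)) = 1.0000000000 * 0.3811235371 / (27.8100 * 0.5100 * 1.4142135624) = 0.019001

Answer: Gamma = 0.019001


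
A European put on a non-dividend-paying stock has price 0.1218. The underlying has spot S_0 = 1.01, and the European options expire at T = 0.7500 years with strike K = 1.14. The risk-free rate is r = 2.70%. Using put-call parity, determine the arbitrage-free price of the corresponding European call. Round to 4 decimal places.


Answer: Call price = 0.0147

Derivation:
Put-call parity: C - P = S_0 * exp(-qT) - K * exp(-rT).
S_0 * exp(-qT) = 1.0100 * 1.00000000 = 1.01000000
K * exp(-rT) = 1.1400 * 0.97995365 = 1.11714717
C = P + S*exp(-qT) - K*exp(-rT)
C = 0.1218 + 1.01000000 - 1.11714717 = 0.0147


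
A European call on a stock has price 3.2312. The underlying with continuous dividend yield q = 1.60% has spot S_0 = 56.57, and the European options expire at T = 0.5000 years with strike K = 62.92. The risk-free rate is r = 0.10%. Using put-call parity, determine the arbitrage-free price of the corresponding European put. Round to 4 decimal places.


Answer: Put price = 10.0005

Derivation:
Put-call parity: C - P = S_0 * exp(-qT) - K * exp(-rT).
S_0 * exp(-qT) = 56.5700 * 0.99203191 = 56.11924542
K * exp(-rT) = 62.9200 * 0.99950012 = 62.88854786
P = C - S*exp(-qT) + K*exp(-rT)
P = 3.2312 - 56.11924542 + 62.88854786 = 10.0005


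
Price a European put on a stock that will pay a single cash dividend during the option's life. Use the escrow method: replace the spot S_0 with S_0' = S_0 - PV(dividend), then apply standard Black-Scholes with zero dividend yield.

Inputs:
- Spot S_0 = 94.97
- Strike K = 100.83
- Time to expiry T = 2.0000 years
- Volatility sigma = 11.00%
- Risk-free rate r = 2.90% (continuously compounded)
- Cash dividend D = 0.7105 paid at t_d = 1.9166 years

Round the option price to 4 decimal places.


Answer: Price = 6.3076

Derivation:
PV(D) = D * exp(-r * t_d) = 0.7105 * 0.94593502 = 0.67208683
S_0' = S_0 - PV(D) = 94.9700 - 0.67208683 = 94.29791317
d1 = (ln(S_0'/K) + (r + sigma^2/2)*T) / (sigma*sqrt(T)) = 0.02007624
d2 = d1 - sigma*sqrt(T) = -0.13548726
exp(-rT) = 0.94364995
N(-d1) = 0.49199128; N(-d2) = 0.55388668
P = K * exp(-rT) * N(-d2) - S_0' * N(-d1) = 100.8300 * 0.94364995 * 0.55388668 - 94.29791317 * 0.49199128 = 6.3076


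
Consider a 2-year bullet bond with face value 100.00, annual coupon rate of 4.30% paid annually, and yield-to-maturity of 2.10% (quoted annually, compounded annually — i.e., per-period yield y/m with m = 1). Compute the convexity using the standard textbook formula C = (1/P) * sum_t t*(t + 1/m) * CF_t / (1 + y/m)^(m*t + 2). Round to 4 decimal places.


Coupon per period c = face * coupon_rate / m = 4.300000
Periods per year m = 1; per-period yield y/m = 0.021000
Number of cashflows N = 2
Cashflows (t years, CF_t, discount factor 1/(1+y/m)^(m*t), PV):
  t = 1.0000: CF_t = 4.300000, DF = 0.979432, PV = 4.211557
  t = 2.0000: CF_t = 104.300000, DF = 0.959287, PV = 100.053624
Price P = sum_t PV_t = 104.265181
Convexity numerator sum_t t*(t + 1/m) * CF_t / (1+y/m)^(m*t + 2):
  t = 1.0000: term = 8.080184
  t = 2.0000: term = 575.880788
Convexity = (1/P) * sum = 583.960972 / 104.265181 = 5.600728

Answer: Convexity = 5.6007


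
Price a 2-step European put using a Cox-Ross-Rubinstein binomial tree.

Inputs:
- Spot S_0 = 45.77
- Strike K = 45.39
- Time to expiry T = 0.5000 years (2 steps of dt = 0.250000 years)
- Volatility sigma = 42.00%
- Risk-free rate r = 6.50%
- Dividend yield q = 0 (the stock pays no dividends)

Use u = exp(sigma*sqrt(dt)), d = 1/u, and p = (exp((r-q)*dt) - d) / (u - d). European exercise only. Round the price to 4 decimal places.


Answer: Price = V(0,0) = 3.9110

Derivation:
dt = T/N = 0.250000
u = exp(sigma*sqrt(dt)) = 1.233678; d = 1/u = 0.810584
p = (exp((r-q)*dt) - d) / (u - d) = 0.486413
Discount per step: exp(-r*dt) = 0.983881
Stock lattice S(k, i) with i counting down-moves:
  k=0: S(0,0) = 45.7700
  k=1: S(1,0) = 56.4654; S(1,1) = 37.1004
  k=2: S(2,0) = 69.6602; S(2,1) = 45.7700; S(2,2) = 30.0730
Terminal payoffs V(N, i) = max(K - S_T, 0):
  V(2,0) = 0.000000; V(2,1) = 0.000000; V(2,2) = 15.316967
Backward induction: V(k, i) = exp(-r*dt) * [p * V(k+1, i) + (1-p) * V(k+1, i+1)].
  V(1,0) = exp(-r*dt) * [p*0.000000 + (1-p)*0.000000] = 0.000000
  V(1,1) = exp(-r*dt) * [p*0.000000 + (1-p)*15.316967] = 7.739790
  V(0,0) = exp(-r*dt) * [p*0.000000 + (1-p)*7.739790] = 3.910980


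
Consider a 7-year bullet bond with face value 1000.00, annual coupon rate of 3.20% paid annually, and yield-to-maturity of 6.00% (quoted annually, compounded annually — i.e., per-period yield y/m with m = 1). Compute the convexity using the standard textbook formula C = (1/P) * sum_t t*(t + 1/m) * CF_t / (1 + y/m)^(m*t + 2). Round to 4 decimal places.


Coupon per period c = face * coupon_rate / m = 32.000000
Periods per year m = 1; per-period yield y/m = 0.060000
Number of cashflows N = 7
Cashflows (t years, CF_t, discount factor 1/(1+y/m)^(m*t), PV):
  t = 1.0000: CF_t = 32.000000, DF = 0.943396, PV = 30.188679
  t = 2.0000: CF_t = 32.000000, DF = 0.889996, PV = 28.479886
  t = 3.0000: CF_t = 32.000000, DF = 0.839619, PV = 26.867817
  t = 4.0000: CF_t = 32.000000, DF = 0.792094, PV = 25.346997
  t = 5.0000: CF_t = 32.000000, DF = 0.747258, PV = 23.912262
  t = 6.0000: CF_t = 32.000000, DF = 0.704961, PV = 22.558737
  t = 7.0000: CF_t = 1032.000000, DF = 0.665057, PV = 686.338941
Price P = sum_t PV_t = 843.693320
Convexity numerator sum_t t*(t + 1/m) * CF_t / (1+y/m)^(m*t + 2):
  t = 1.0000: term = 53.735634
  t = 2.0000: term = 152.081983
  t = 3.0000: term = 286.947138
  t = 4.0000: term = 451.174746
  t = 5.0000: term = 638.454829
  t = 6.0000: term = 843.242227
  t = 7.0000: term = 34206.996004
Convexity = (1/P) * sum = 36632.632562 / 843.693320 = 43.419370

Answer: Convexity = 43.4194


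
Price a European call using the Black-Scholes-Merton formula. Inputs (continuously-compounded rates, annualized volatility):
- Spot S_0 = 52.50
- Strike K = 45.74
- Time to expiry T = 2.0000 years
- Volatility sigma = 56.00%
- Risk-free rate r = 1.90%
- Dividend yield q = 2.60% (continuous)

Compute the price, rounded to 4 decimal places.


d1 = (ln(S/K) + (r - q + 0.5*sigma^2) * T) / (sigma * sqrt(T)) = 0.55235139
d2 = d1 - sigma * sqrt(T) = -0.23960821
exp(-rT) = 0.96271294; exp(-qT) = 0.94932887
C = S_0 * exp(-qT) * N(d1) - K * exp(-rT) * N(d2)
N(d1) = 0.70964619; N(d2) = 0.40531700
C = 52.5000 * 0.94932887 * 0.70964619 - 45.7400 * 0.96271294 * 0.40531700 = 17.5207

Answer: Price = 17.5207


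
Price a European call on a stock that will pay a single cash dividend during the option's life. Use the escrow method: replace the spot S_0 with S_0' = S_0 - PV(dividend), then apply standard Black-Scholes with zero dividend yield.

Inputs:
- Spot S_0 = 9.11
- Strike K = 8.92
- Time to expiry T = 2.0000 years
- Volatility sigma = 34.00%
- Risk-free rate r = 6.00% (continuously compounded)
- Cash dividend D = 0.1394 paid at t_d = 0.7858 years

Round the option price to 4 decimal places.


Answer: Price = 2.1911

Derivation:
PV(D) = D * exp(-r * t_d) = 0.1394 * 0.95394620 = 0.13298010
S_0' = S_0 - PV(D) = 9.1100 - 0.13298010 = 8.97701990
d1 = (ln(S_0'/K) + (r + sigma^2/2)*T) / (sigma*sqrt(T)) = 0.50323546
d2 = d1 - sigma*sqrt(T) = 0.02240285
exp(-rT) = 0.88692044
N(d1) = 0.69260063; N(d2) = 0.50893670
C = S_0' * N(d1) - K * exp(-rT) * N(d2) = 8.97701990 * 0.69260063 - 8.9200 * 0.88692044 * 0.50893670 = 2.1911


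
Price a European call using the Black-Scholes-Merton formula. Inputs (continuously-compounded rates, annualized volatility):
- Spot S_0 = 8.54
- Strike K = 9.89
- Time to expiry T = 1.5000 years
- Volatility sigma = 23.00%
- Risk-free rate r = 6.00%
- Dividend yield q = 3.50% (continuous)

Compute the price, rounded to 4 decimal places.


d1 = (ln(S/K) + (r - q + 0.5*sigma^2) * T) / (sigma * sqrt(T)) = -0.24703685
d2 = d1 - sigma * sqrt(T) = -0.52872818
exp(-rT) = 0.91393119; exp(-qT) = 0.94885432
C = S_0 * exp(-qT) * N(d1) - K * exp(-rT) * N(d2)
N(d1) = 0.40243985; N(d2) = 0.29849701
C = 8.5400 * 0.94885432 * 0.40243985 - 9.8900 * 0.91393119 * 0.29849701 = 0.5630

Answer: Price = 0.5630


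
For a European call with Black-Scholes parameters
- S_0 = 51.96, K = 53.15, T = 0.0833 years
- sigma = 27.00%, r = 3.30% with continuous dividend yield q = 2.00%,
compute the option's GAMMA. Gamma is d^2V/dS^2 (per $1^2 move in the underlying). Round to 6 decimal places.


Answer: Gamma = 0.095622

Derivation:
d1 = -0.2377199196; d2 = -0.3156466159
phi(d1) = 0.3878277763; exp(-qT) = 0.9983353870; exp(-rT) = 0.9972548748
Gamma = exp(-qT) * phi(d1) / (S * sigma * sqrt(T)) = 0.9983353870 * 0.3878277763 / (51.9600 * 0.2700 * 0.2886173938) = 0.095622


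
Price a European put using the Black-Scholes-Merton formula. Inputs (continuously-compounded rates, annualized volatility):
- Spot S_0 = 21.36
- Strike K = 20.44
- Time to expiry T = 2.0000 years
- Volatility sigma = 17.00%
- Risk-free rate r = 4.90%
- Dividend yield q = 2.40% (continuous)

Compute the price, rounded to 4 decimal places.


Answer: Price = 1.0868

Derivation:
d1 = (ln(S/K) + (r - q + 0.5*sigma^2) * T) / (sigma * sqrt(T)) = 0.51130579
d2 = d1 - sigma * sqrt(T) = 0.27088948
exp(-rT) = 0.90664890; exp(-qT) = 0.95313379
P = K * exp(-rT) * N(-d2) - S_0 * exp(-qT) * N(-d1)
N(-d1) = 0.30456848; N(-d2) = 0.39323802
P = 20.4400 * 0.90664890 * 0.39323802 - 21.3600 * 0.95313379 * 0.30456848 = 1.0868


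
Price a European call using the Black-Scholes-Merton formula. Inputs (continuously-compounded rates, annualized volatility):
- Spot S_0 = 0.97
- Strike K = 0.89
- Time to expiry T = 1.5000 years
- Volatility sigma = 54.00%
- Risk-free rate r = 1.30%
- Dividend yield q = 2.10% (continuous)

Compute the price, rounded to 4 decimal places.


d1 = (ln(S/K) + (r - q + 0.5*sigma^2) * T) / (sigma * sqrt(T)) = 0.44268420
d2 = d1 - sigma * sqrt(T) = -0.21867803
exp(-rT) = 0.98068890; exp(-qT) = 0.96899096
C = S_0 * exp(-qT) * N(d1) - K * exp(-rT) * N(d2)
N(d1) = 0.67100291; N(d2) = 0.41345043
C = 0.9700 * 0.96899096 * 0.67100291 - 0.8900 * 0.98068890 * 0.41345043 = 0.2698

Answer: Price = 0.2698


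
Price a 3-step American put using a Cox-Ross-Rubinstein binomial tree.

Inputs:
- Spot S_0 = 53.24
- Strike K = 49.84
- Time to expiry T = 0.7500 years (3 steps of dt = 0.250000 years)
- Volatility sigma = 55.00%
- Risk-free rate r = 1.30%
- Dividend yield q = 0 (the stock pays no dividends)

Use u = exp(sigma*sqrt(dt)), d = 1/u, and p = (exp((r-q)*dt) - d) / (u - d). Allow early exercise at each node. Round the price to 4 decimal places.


Answer: Price = V(0,0) = 8.5882

Derivation:
dt = T/N = 0.250000
u = exp(sigma*sqrt(dt)) = 1.316531; d = 1/u = 0.759572
p = (exp((r-q)*dt) - d) / (u - d) = 0.437525
Discount per step: exp(-r*dt) = 0.996755
Stock lattice S(k, i) with i counting down-moves:
  k=0: S(0,0) = 53.2400
  k=1: S(1,0) = 70.0921; S(1,1) = 40.4396
  k=2: S(2,0) = 92.2784; S(2,1) = 53.2400; S(2,2) = 30.7168
  k=3: S(3,0) = 121.4873; S(3,1) = 70.0921; S(3,2) = 40.4396; S(3,3) = 23.3316
Terminal payoffs V(N, i) = max(K - S_T, 0):
  V(3,0) = 0.000000; V(3,1) = 0.000000; V(3,2) = 9.400380; V(3,3) = 26.508369
Backward induction: V(k, i) = exp(-r*dt) * [p * V(k+1, i) + (1-p) * V(k+1, i+1)]; then take max(V_cont, immediate exercise) for American.
  V(2,0) = exp(-r*dt) * [p*0.000000 + (1-p)*0.000000] = 0.000000; exercise = 0.000000; V(2,0) = max -> 0.000000
  V(2,1) = exp(-r*dt) * [p*0.000000 + (1-p)*9.400380] = 5.270325; exercise = 0.000000; V(2,1) = max -> 5.270325
  V(2,2) = exp(-r*dt) * [p*9.400380 + (1-p)*26.508369] = 18.961475; exercise = 19.123192; V(2,2) = max -> 19.123192
  V(1,0) = exp(-r*dt) * [p*0.000000 + (1-p)*5.270325] = 2.954808; exercise = 0.000000; V(1,0) = max -> 2.954808
  V(1,1) = exp(-r*dt) * [p*5.270325 + (1-p)*19.123192] = 13.019836; exercise = 9.400380; V(1,1) = max -> 13.019836
  V(0,0) = exp(-r*dt) * [p*2.954808 + (1-p)*13.019836] = 8.588180; exercise = 0.000000; V(0,0) = max -> 8.588180


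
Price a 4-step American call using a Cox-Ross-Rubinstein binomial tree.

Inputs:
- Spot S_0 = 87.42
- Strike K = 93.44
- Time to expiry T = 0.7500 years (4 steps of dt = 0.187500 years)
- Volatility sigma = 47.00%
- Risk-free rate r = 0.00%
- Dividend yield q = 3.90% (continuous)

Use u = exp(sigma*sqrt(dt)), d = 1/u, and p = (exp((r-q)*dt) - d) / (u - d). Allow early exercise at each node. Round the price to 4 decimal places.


Answer: Price = V(0,0) = 10.6200

Derivation:
dt = T/N = 0.187500
u = exp(sigma*sqrt(dt)) = 1.225705; d = 1/u = 0.815857
p = (exp((r-q)*dt) - d) / (u - d) = 0.431519
Discount per step: exp(-r*dt) = 1.000000
Stock lattice S(k, i) with i counting down-moves:
  k=0: S(0,0) = 87.4200
  k=1: S(1,0) = 107.1511; S(1,1) = 71.3222
  k=2: S(2,0) = 131.3356; S(2,1) = 87.4200; S(2,2) = 58.1888
  k=3: S(3,0) = 160.9787; S(3,1) = 107.1511; S(3,2) = 71.3222; S(3,3) = 47.4737
  k=4: S(4,0) = 197.3123; S(4,1) = 131.3356; S(4,2) = 87.4200; S(4,3) = 58.1888; S(4,4) = 38.7318
Terminal payoffs V(N, i) = max(S_T - K, 0):
  V(4,0) = 103.872343; V(4,1) = 37.895620; V(4,2) = 0.000000; V(4,3) = 0.000000; V(4,4) = 0.000000
Backward induction: V(k, i) = exp(-r*dt) * [p * V(k+1, i) + (1-p) * V(k+1, i+1)]; then take max(V_cont, immediate exercise) for American.
  V(3,0) = exp(-r*dt) * [p*103.872343 + (1-p)*37.895620] = 66.365827; exercise = 67.538691; V(3,0) = max -> 67.538691
  V(3,1) = exp(-r*dt) * [p*37.895620 + (1-p)*0.000000] = 16.352679; exercise = 13.711108; V(3,1) = max -> 16.352679
  V(3,2) = exp(-r*dt) * [p*0.000000 + (1-p)*0.000000] = 0.000000; exercise = 0.000000; V(3,2) = max -> 0.000000
  V(3,3) = exp(-r*dt) * [p*0.000000 + (1-p)*0.000000] = 0.000000; exercise = 0.000000; V(3,3) = max -> 0.000000
  V(2,0) = exp(-r*dt) * [p*67.538691 + (1-p)*16.352679] = 38.440414; exercise = 37.895620; V(2,0) = max -> 38.440414
  V(2,1) = exp(-r*dt) * [p*16.352679 + (1-p)*0.000000] = 7.056491; exercise = 0.000000; V(2,1) = max -> 7.056491
  V(2,2) = exp(-r*dt) * [p*0.000000 + (1-p)*0.000000] = 0.000000; exercise = 0.000000; V(2,2) = max -> 0.000000
  V(1,0) = exp(-r*dt) * [p*38.440414 + (1-p)*7.056491] = 20.599249; exercise = 13.711108; V(1,0) = max -> 20.599249
  V(1,1) = exp(-r*dt) * [p*7.056491 + (1-p)*0.000000] = 3.045010; exercise = 0.000000; V(1,1) = max -> 3.045010
  V(0,0) = exp(-r*dt) * [p*20.599249 + (1-p)*3.045010] = 10.619997; exercise = 0.000000; V(0,0) = max -> 10.619997


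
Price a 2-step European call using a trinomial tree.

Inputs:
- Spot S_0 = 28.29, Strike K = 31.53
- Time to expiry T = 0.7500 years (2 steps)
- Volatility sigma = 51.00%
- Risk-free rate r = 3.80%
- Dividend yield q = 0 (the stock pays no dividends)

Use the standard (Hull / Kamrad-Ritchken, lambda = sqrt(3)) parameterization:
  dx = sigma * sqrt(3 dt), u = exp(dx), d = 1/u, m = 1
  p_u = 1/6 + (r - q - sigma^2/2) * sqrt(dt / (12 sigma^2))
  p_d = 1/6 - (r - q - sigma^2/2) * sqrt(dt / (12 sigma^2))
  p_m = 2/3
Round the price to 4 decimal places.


dt = T/N = 0.375000; dx = sigma*sqrt(3*dt) = 0.540937
u = exp(dx) = 1.717615; d = 1/u = 0.582203
p_u = 0.134760, p_m = 0.666667, p_d = 0.198573
Discount per step: exp(-r*dt) = 0.985851
Stock lattice S(k, j) with j the centered position index:
  k=0: S(0,+0) = 28.2900
  k=1: S(1,-1) = 16.4705; S(1,+0) = 28.2900; S(1,+1) = 48.5913
  k=2: S(2,-2) = 9.5892; S(2,-1) = 16.4705; S(2,+0) = 28.2900; S(2,+1) = 48.5913; S(2,+2) = 83.4612
Terminal payoffs V(N, j) = max(S_T - K, 0):
  V(2,-2) = 0.000000; V(2,-1) = 0.000000; V(2,+0) = 0.000000; V(2,+1) = 17.061328; V(2,+2) = 51.931192
Backward induction: V(k, j) = exp(-r*dt) * [p_u * V(k+1, j+1) + p_m * V(k+1, j) + p_d * V(k+1, j-1)]
  V(1,-1) = exp(-r*dt) * [p_u*0.000000 + p_m*0.000000 + p_d*0.000000] = 0.000000
  V(1,+0) = exp(-r*dt) * [p_u*17.061328 + p_m*0.000000 + p_d*0.000000] = 2.266657
  V(1,+1) = exp(-r*dt) * [p_u*51.931192 + p_m*17.061328 + p_d*0.000000] = 18.112525
  V(0,+0) = exp(-r*dt) * [p_u*18.112525 + p_m*2.266657 + p_d*0.000000] = 3.896036

Answer: Price = V(0,0) = 3.8960


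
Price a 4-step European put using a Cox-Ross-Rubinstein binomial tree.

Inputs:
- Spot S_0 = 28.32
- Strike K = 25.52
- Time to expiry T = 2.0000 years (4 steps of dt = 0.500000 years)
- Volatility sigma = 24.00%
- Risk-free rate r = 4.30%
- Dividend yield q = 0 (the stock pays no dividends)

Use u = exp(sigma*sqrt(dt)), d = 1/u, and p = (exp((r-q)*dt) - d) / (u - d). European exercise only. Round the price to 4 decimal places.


dt = T/N = 0.500000
u = exp(sigma*sqrt(dt)) = 1.184956; d = 1/u = 0.843913
p = (exp((r-q)*dt) - d) / (u - d) = 0.521400
Discount per step: exp(-r*dt) = 0.978729
Stock lattice S(k, i) with i counting down-moves:
  k=0: S(0,0) = 28.3200
  k=1: S(1,0) = 33.5580; S(1,1) = 23.8996
  k=2: S(2,0) = 39.7647; S(2,1) = 28.3200; S(2,2) = 20.1692
  k=3: S(3,0) = 47.1194; S(3,1) = 33.5580; S(3,2) = 23.8996; S(3,3) = 17.0211
  k=4: S(4,0) = 55.8344; S(4,1) = 39.7647; S(4,2) = 28.3200; S(4,3) = 20.1692; S(4,4) = 14.3643
Terminal payoffs V(N, i) = max(K - S_T, 0):
  V(4,0) = 0.000000; V(4,1) = 0.000000; V(4,2) = 0.000000; V(4,3) = 5.350793; V(4,4) = 11.155703
Backward induction: V(k, i) = exp(-r*dt) * [p * V(k+1, i) + (1-p) * V(k+1, i+1)].
  V(3,0) = exp(-r*dt) * [p*0.000000 + (1-p)*0.000000] = 0.000000
  V(3,1) = exp(-r*dt) * [p*0.000000 + (1-p)*0.000000] = 0.000000
  V(3,2) = exp(-r*dt) * [p*0.000000 + (1-p)*5.350793] = 2.506420
  V(3,3) = exp(-r*dt) * [p*5.350793 + (1-p)*11.155703] = 7.956117
  V(2,0) = exp(-r*dt) * [p*0.000000 + (1-p)*0.000000] = 0.000000
  V(2,1) = exp(-r*dt) * [p*0.000000 + (1-p)*2.506420] = 1.174058
  V(2,2) = exp(-r*dt) * [p*2.506420 + (1-p)*7.956117] = 5.005855
  V(1,0) = exp(-r*dt) * [p*0.000000 + (1-p)*1.174058] = 0.549953
  V(1,1) = exp(-r*dt) * [p*1.174058 + (1-p)*5.005855] = 2.943977
  V(0,0) = exp(-r*dt) * [p*0.549953 + (1-p)*2.943977] = 1.659664

Answer: Price = V(0,0) = 1.6597


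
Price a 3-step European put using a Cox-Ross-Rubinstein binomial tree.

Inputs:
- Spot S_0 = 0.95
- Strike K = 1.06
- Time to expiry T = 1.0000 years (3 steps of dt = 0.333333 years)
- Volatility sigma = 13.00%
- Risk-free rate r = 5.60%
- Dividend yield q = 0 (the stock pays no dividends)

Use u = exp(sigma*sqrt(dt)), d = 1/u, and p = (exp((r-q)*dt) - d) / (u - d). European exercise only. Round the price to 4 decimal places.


Answer: Price = V(0,0) = 0.0797

Derivation:
dt = T/N = 0.333333
u = exp(sigma*sqrt(dt)) = 1.077944; d = 1/u = 0.927692
p = (exp((r-q)*dt) - d) / (u - d) = 0.606647
Discount per step: exp(-r*dt) = 0.981506
Stock lattice S(k, i) with i counting down-moves:
  k=0: S(0,0) = 0.9500
  k=1: S(1,0) = 1.0240; S(1,1) = 0.8813
  k=2: S(2,0) = 1.1039; S(2,1) = 0.9500; S(2,2) = 0.8176
  k=3: S(3,0) = 1.1899; S(3,1) = 1.0240; S(3,2) = 0.8813; S(3,3) = 0.7585
Terminal payoffs V(N, i) = max(K - S_T, 0):
  V(3,0) = 0.000000; V(3,1) = 0.035953; V(3,2) = 0.178693; V(3,3) = 0.301536
Backward induction: V(k, i) = exp(-r*dt) * [p * V(k+1, i) + (1-p) * V(k+1, i+1)].
  V(2,0) = exp(-r*dt) * [p*0.000000 + (1-p)*0.035953] = 0.013881
  V(2,1) = exp(-r*dt) * [p*0.035953 + (1-p)*0.178693] = 0.090397
  V(2,2) = exp(-r*dt) * [p*0.178693 + (1-p)*0.301536] = 0.222815
  V(1,0) = exp(-r*dt) * [p*0.013881 + (1-p)*0.090397] = 0.043165
  V(1,1) = exp(-r*dt) * [p*0.090397 + (1-p)*0.222815] = 0.139849
  V(0,0) = exp(-r*dt) * [p*0.043165 + (1-p)*0.139849] = 0.079694


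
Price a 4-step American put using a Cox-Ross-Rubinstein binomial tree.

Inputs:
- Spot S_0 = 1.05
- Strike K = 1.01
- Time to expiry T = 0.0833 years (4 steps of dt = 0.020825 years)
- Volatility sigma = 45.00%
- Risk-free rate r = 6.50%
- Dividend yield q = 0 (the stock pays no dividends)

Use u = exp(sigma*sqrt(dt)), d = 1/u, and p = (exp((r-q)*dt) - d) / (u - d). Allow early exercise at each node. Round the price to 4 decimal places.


Answer: Price = V(0,0) = 0.0356

Derivation:
dt = T/N = 0.020825
u = exp(sigma*sqrt(dt)) = 1.067094; d = 1/u = 0.937125
p = (exp((r-q)*dt) - d) / (u - d) = 0.494193
Discount per step: exp(-r*dt) = 0.998647
Stock lattice S(k, i) with i counting down-moves:
  k=0: S(0,0) = 1.0500
  k=1: S(1,0) = 1.1204; S(1,1) = 0.9840
  k=2: S(2,0) = 1.1956; S(2,1) = 1.0500; S(2,2) = 0.9221
  k=3: S(3,0) = 1.2758; S(3,1) = 1.1204; S(3,2) = 0.9840; S(3,3) = 0.8641
  k=4: S(4,0) = 1.3614; S(4,1) = 1.1956; S(4,2) = 1.0500; S(4,3) = 0.9221; S(4,4) = 0.8098
Terminal payoffs V(N, i) = max(K - S_T, 0):
  V(4,0) = 0.000000; V(4,1) = 0.000000; V(4,2) = 0.000000; V(4,3) = 0.087887; V(4,4) = 0.200198
Backward induction: V(k, i) = exp(-r*dt) * [p * V(k+1, i) + (1-p) * V(k+1, i+1)]; then take max(V_cont, immediate exercise) for American.
  V(3,0) = exp(-r*dt) * [p*0.000000 + (1-p)*0.000000] = 0.000000; exercise = 0.000000; V(3,0) = max -> 0.000000
  V(3,1) = exp(-r*dt) * [p*0.000000 + (1-p)*0.000000] = 0.000000; exercise = 0.000000; V(3,1) = max -> 0.000000
  V(3,2) = exp(-r*dt) * [p*0.000000 + (1-p)*0.087887] = 0.044394; exercise = 0.026019; V(3,2) = max -> 0.044394
  V(3,3) = exp(-r*dt) * [p*0.087887 + (1-p)*0.200198] = 0.144499; exercise = 0.145865; V(3,3) = max -> 0.145865
  V(2,0) = exp(-r*dt) * [p*0.000000 + (1-p)*0.000000] = 0.000000; exercise = 0.000000; V(2,0) = max -> 0.000000
  V(2,1) = exp(-r*dt) * [p*0.000000 + (1-p)*0.044394] = 0.022424; exercise = 0.000000; V(2,1) = max -> 0.022424
  V(2,2) = exp(-r*dt) * [p*0.044394 + (1-p)*0.145865] = 0.095589; exercise = 0.087887; V(2,2) = max -> 0.095589
  V(1,0) = exp(-r*dt) * [p*0.000000 + (1-p)*0.022424] = 0.011327; exercise = 0.000000; V(1,0) = max -> 0.011327
  V(1,1) = exp(-r*dt) * [p*0.022424 + (1-p)*0.095589] = 0.059351; exercise = 0.026019; V(1,1) = max -> 0.059351
  V(0,0) = exp(-r*dt) * [p*0.011327 + (1-p)*0.059351] = 0.035570; exercise = 0.000000; V(0,0) = max -> 0.035570


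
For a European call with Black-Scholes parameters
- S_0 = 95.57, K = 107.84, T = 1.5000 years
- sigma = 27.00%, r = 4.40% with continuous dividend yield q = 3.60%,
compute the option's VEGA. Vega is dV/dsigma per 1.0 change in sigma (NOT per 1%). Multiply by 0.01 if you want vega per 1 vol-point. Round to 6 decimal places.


Answer: Vega = 43.652605

Derivation:
d1 = -0.1636461273; d2 = -0.4943272426
phi(d1) = 0.3936360370; exp(-qT) = 0.9474321065; exp(-rT) = 0.9361308643
Vega = S * exp(-qT) * phi(d1) * sqrt(T) = 95.5700 * 0.9474321065 * 0.3936360370 * 1.2247448714 = 43.652605


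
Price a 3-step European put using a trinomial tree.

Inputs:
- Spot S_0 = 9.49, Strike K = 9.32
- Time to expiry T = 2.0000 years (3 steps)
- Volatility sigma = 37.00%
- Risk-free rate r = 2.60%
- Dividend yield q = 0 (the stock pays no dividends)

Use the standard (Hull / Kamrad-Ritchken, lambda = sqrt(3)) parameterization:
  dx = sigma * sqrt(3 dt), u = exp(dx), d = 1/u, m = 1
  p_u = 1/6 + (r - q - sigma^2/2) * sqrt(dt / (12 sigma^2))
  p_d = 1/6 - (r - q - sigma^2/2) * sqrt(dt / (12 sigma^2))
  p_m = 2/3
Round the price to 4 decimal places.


dt = T/N = 0.666667; dx = sigma*sqrt(3*dt) = 0.523259
u = exp(dx) = 1.687518; d = 1/u = 0.592586
p_u = 0.139625, p_m = 0.666667, p_d = 0.193709
Discount per step: exp(-r*dt) = 0.982816
Stock lattice S(k, j) with j the centered position index:
  k=0: S(0,+0) = 9.4900
  k=1: S(1,-1) = 5.6236; S(1,+0) = 9.4900; S(1,+1) = 16.0145
  k=2: S(2,-2) = 3.3325; S(2,-1) = 5.6236; S(2,+0) = 9.4900; S(2,+1) = 16.0145; S(2,+2) = 27.0248
  k=3: S(3,-3) = 1.9748; S(3,-2) = 3.3325; S(3,-1) = 5.6236; S(3,+0) = 9.4900; S(3,+1) = 16.0145; S(3,+2) = 27.0248; S(3,+3) = 45.6049
Terminal payoffs V(N, j) = max(K - S_T, 0):
  V(3,-3) = 7.345211; V(3,-2) = 5.987507; V(3,-1) = 3.696357; V(3,+0) = 0.000000; V(3,+1) = 0.000000; V(3,+2) = 0.000000; V(3,+3) = 0.000000
Backward induction: V(k, j) = exp(-r*dt) * [p_u * V(k+1, j+1) + p_m * V(k+1, j) + p_d * V(k+1, j-1)]
  V(2,-2) = exp(-r*dt) * [p_u*3.696357 + p_m*5.987507 + p_d*7.345211] = 5.828694
  V(2,-1) = exp(-r*dt) * [p_u*0.000000 + p_m*3.696357 + p_d*5.987507] = 3.561795
  V(2,+0) = exp(-r*dt) * [p_u*0.000000 + p_m*0.000000 + p_d*3.696357] = 0.703713
  V(2,+1) = exp(-r*dt) * [p_u*0.000000 + p_m*0.000000 + p_d*0.000000] = 0.000000
  V(2,+2) = exp(-r*dt) * [p_u*0.000000 + p_m*0.000000 + p_d*0.000000] = 0.000000
  V(1,-1) = exp(-r*dt) * [p_u*0.703713 + p_m*3.561795 + p_d*5.828694] = 3.539960
  V(1,+0) = exp(-r*dt) * [p_u*0.000000 + p_m*0.703713 + p_d*3.561795] = 1.139175
  V(1,+1) = exp(-r*dt) * [p_u*0.000000 + p_m*0.000000 + p_d*0.703713] = 0.133973
  V(0,+0) = exp(-r*dt) * [p_u*0.133973 + p_m*1.139175 + p_d*3.539960] = 1.438722

Answer: Price = V(0,0) = 1.4387


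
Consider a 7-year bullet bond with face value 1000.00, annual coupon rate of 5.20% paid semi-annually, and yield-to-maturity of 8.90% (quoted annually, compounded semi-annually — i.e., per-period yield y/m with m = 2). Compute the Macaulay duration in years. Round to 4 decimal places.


Answer: Macaulay duration = 5.8147 years

Derivation:
Coupon per period c = face * coupon_rate / m = 26.000000
Periods per year m = 2; per-period yield y/m = 0.044500
Number of cashflows N = 14
Cashflows (t years, CF_t, discount factor 1/(1+y/m)^(m*t), PV):
  t = 0.5000: CF_t = 26.000000, DF = 0.957396, PV = 24.892293
  t = 1.0000: CF_t = 26.000000, DF = 0.916607, PV = 23.831779
  t = 1.5000: CF_t = 26.000000, DF = 0.877556, PV = 22.816447
  t = 2.0000: CF_t = 26.000000, DF = 0.840168, PV = 21.844372
  t = 2.5000: CF_t = 26.000000, DF = 0.804374, PV = 20.913712
  t = 3.0000: CF_t = 26.000000, DF = 0.770104, PV = 20.022702
  t = 3.5000: CF_t = 26.000000, DF = 0.737294, PV = 19.169652
  t = 4.0000: CF_t = 26.000000, DF = 0.705883, PV = 18.352946
  t = 4.5000: CF_t = 26.000000, DF = 0.675809, PV = 17.571035
  t = 5.0000: CF_t = 26.000000, DF = 0.647017, PV = 16.822437
  t = 5.5000: CF_t = 26.000000, DF = 0.619451, PV = 16.105732
  t = 6.0000: CF_t = 26.000000, DF = 0.593060, PV = 15.419561
  t = 6.5000: CF_t = 26.000000, DF = 0.567793, PV = 14.762624
  t = 7.0000: CF_t = 1026.000000, DF = 0.543603, PV = 557.736594
Price P = sum_t PV_t = 810.261887
Macaulay numerator sum_t t * PV_t:
  t * PV_t at t = 0.5000: 12.446146
  t * PV_t at t = 1.0000: 23.831779
  t * PV_t at t = 1.5000: 34.224670
  t * PV_t at t = 2.0000: 43.688745
  t * PV_t at t = 2.5000: 52.284280
  t * PV_t at t = 3.0000: 60.068106
  t * PV_t at t = 3.5000: 67.093783
  t * PV_t at t = 4.0000: 73.411785
  t * PV_t at t = 4.5000: 79.069658
  t * PV_t at t = 5.0000: 84.112184
  t * PV_t at t = 5.5000: 88.581524
  t * PV_t at t = 6.0000: 92.517367
  t * PV_t at t = 6.5000: 95.957059
  t * PV_t at t = 7.0000: 3904.156159
Macaulay duration D = (sum_t t * PV_t) / P = 4711.443248 / 810.261887 = 5.814717


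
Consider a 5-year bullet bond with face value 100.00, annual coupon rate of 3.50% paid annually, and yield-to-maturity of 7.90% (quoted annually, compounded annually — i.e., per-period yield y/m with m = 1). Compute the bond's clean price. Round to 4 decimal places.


Coupon per period c = face * coupon_rate / m = 3.500000
Periods per year m = 1; per-period yield y/m = 0.079000
Number of cashflows N = 5
Cashflows (t years, CF_t, discount factor 1/(1+y/m)^(m*t), PV):
  t = 1.0000: CF_t = 3.500000, DF = 0.926784, PV = 3.243744
  t = 2.0000: CF_t = 3.500000, DF = 0.858929, PV = 3.006250
  t = 3.0000: CF_t = 3.500000, DF = 0.796041, PV = 2.786145
  t = 4.0000: CF_t = 3.500000, DF = 0.737758, PV = 2.582155
  t = 5.0000: CF_t = 103.500000, DF = 0.683743, PV = 70.767382
Price P = sum_t PV_t = 82.385676

Answer: Price = 82.3857


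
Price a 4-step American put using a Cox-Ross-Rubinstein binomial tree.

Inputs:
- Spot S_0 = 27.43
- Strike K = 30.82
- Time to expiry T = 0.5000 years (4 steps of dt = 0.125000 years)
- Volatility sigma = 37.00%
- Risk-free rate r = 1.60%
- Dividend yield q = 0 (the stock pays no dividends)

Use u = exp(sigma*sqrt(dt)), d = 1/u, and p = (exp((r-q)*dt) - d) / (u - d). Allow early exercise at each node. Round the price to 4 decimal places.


Answer: Price = V(0,0) = 5.0497

Derivation:
dt = T/N = 0.125000
u = exp(sigma*sqrt(dt)) = 1.139757; d = 1/u = 0.877380
p = (exp((r-q)*dt) - d) / (u - d) = 0.474973
Discount per step: exp(-r*dt) = 0.998002
Stock lattice S(k, i) with i counting down-moves:
  k=0: S(0,0) = 27.4300
  k=1: S(1,0) = 31.2635; S(1,1) = 24.0665
  k=2: S(2,0) = 35.6328; S(2,1) = 27.4300; S(2,2) = 21.1155
  k=3: S(3,0) = 40.6127; S(3,1) = 31.2635; S(3,2) = 24.0665; S(3,3) = 18.5263
  k=4: S(4,0) = 46.2886; S(4,1) = 35.6328; S(4,2) = 27.4300; S(4,3) = 21.1155; S(4,4) = 16.2546
Terminal payoffs V(N, i) = max(K - S_T, 0):
  V(4,0) = 0.000000; V(4,1) = 0.000000; V(4,2) = 3.390000; V(4,3) = 9.704491; V(4,4) = 14.565362
Backward induction: V(k, i) = exp(-r*dt) * [p * V(k+1, i) + (1-p) * V(k+1, i+1)]; then take max(V_cont, immediate exercise) for American.
  V(3,0) = exp(-r*dt) * [p*0.000000 + (1-p)*0.000000] = 0.000000; exercise = 0.000000; V(3,0) = max -> 0.000000
  V(3,1) = exp(-r*dt) * [p*0.000000 + (1-p)*3.390000] = 1.776285; exercise = 0.000000; V(3,1) = max -> 1.776285
  V(3,2) = exp(-r*dt) * [p*3.390000 + (1-p)*9.704491] = 6.691880; exercise = 6.753459; V(3,2) = max -> 6.753459
  V(3,3) = exp(-r*dt) * [p*9.704491 + (1-p)*14.565362] = 12.232090; exercise = 12.293669; V(3,3) = max -> 12.293669
  V(2,0) = exp(-r*dt) * [p*0.000000 + (1-p)*1.776285] = 0.930734; exercise = 0.000000; V(2,0) = max -> 0.930734
  V(2,1) = exp(-r*dt) * [p*1.776285 + (1-p)*6.753459] = 4.380665; exercise = 3.390000; V(2,1) = max -> 4.380665
  V(2,2) = exp(-r*dt) * [p*6.753459 + (1-p)*12.293669] = 9.642913; exercise = 9.704491; V(2,2) = max -> 9.704491
  V(1,0) = exp(-r*dt) * [p*0.930734 + (1-p)*4.380665] = 2.736562; exercise = 0.000000; V(1,0) = max -> 2.736562
  V(1,1) = exp(-r*dt) * [p*4.380665 + (1-p)*9.704491] = 7.161479; exercise = 6.753459; V(1,1) = max -> 7.161479
  V(0,0) = exp(-r*dt) * [p*2.736562 + (1-p)*7.161479] = 5.049653; exercise = 3.390000; V(0,0) = max -> 5.049653


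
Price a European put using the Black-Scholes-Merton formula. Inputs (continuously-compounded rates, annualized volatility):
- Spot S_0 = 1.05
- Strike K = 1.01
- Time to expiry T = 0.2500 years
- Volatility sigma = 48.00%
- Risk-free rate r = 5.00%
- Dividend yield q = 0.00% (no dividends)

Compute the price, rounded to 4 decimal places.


Answer: Price = 0.0737

Derivation:
d1 = (ln(S/K) + (r - q + 0.5*sigma^2) * T) / (sigma * sqrt(T)) = 0.33391597
d2 = d1 - sigma * sqrt(T) = 0.09391597
exp(-rT) = 0.98757780; exp(-qT) = 1.00000000
P = K * exp(-rT) * N(-d2) - S_0 * exp(-qT) * N(-d1)
N(-d1) = 0.36922148; N(-d2) = 0.46258795
P = 1.0100 * 0.98757780 * 0.46258795 - 1.0500 * 1.00000000 * 0.36922148 = 0.0737
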